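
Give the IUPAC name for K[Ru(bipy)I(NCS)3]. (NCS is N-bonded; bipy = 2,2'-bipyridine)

potassium (2,2'-bipyridine)iodotriisothiocyanatoruthenate(III)

The 1 potassium counter-ion carries a total charge of +1, so each complex ion is 1−.
Ligand charges: 3×isothiocyanato (-1 each), 1×iodo (-1 each), 1×2,2'-bipyridine (neutral); total -4. So Ru + (-4) = 1−, giving Ru = +3.
Ligands are named alphabetically: bipyridine before iodo before isothiocyanato.
The complex ion is anionic, so ruthenium takes the -ate form ruthenate(III).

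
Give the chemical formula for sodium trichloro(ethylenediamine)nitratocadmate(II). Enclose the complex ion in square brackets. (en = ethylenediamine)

Na2[CdCl3(en)(NO3)]

Ligands: 1 ethylenediamine (en, neutral), 3 chloro (Cl, -1), 1 nitrato (NO3, -1). Ligand charge sum = -4.
With Cd in oxidation state +2, the complex ion is [Cd...]^2−.
Charge balance with sodium (+1) requires 1 complex ion per 2 sodium.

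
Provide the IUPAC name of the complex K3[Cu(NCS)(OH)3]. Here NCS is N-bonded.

potassium trihydroxoisothiocyanatocuprate(I)

The 3 potassium counter-ions carry a total charge of +3, so each complex ion is 3−.
Ligand charges: 3×hydroxo (-1 each), 1×isothiocyanato (-1 each); total -4. So Cu + (-4) = 3−, giving Cu = +1.
Ligands are named alphabetically: hydroxo before isothiocyanato.
The complex ion is anionic, so copper takes the -ate form cuprate(I).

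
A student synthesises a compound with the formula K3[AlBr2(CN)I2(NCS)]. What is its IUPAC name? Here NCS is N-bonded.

potassium dibromocyanodiiodoisothiocyanatoaluminate(III)

The 3 potassium counter-ions carry a total charge of +3, so each complex ion is 3−.
Ligand charges: 2×iodo (-1 each), 1×isothiocyanato (-1 each), 2×bromo (-1 each), 1×cyano (-1 each); total -6. So Al + (-6) = 3−, giving Al = +3.
Ligands are named alphabetically: bromo before cyano before iodo before isothiocyanato.
The complex ion is anionic, so aluminium takes the -ate form aluminate(III).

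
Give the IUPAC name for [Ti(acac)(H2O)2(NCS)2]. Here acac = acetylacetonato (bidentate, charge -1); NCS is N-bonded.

(acetylacetonato)diaquadiisothiocyanatotitanium(III)

There is no counter-ion, so the complex is neutral overall.
Ligand charges: 1×acetylacetonato (-1 each), 2×isothiocyanato (-1 each), 2×aqua (neutral); total -3. So Ti + (-3) = 0, giving Ti = +3.
Ligands are named alphabetically: acetylacetonato before aqua before isothiocyanato.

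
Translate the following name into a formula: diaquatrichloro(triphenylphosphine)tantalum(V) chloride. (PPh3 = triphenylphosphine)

Ligands: 2 aqua (H2O, neutral), 3 chloro (Cl, -1), 1 triphenylphosphine (PPh3, neutral). Ligand charge sum = -3.
With Ta in oxidation state +5, the complex ion is [Ta...]^2+.
Charge balance with chloride (-1) requires 1 complex ion per 2 chloride.

[TaCl3(H2O)2(PPh3)]Cl2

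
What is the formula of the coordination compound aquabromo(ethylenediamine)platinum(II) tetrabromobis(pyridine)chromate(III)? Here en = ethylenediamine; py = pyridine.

Cation [Pt…]: ligand charges -1, Pt(II) ⇒ ion charge 1+.
Anion [Cr…]: ligand charges -4, Cr(III) ⇒ ion charge 1−.

[PtBr(en)(H2O)][CrBr4(py)2]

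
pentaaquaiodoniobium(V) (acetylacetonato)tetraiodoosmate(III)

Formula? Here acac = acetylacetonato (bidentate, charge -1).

Cation [Nb…]: ligand charges -1, Nb(V) ⇒ ion charge 4+.
Anion [Os…]: ligand charges -5, Os(III) ⇒ ion charge 2−.
One 4+ cation requires 2 of the 2− anion.

[Nb(H2O)5I][Os(acac)I4]2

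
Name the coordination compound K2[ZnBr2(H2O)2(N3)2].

potassium diaquadiazidodibromozincate(II)

The 2 potassium counter-ions carry a total charge of +2, so each complex ion is 2−.
Ligand charges: 2×aqua (neutral), 2×azido (-1 each), 2×bromo (-1 each); total -4. So Zn + (-4) = 2−, giving Zn = +2.
The complex ion is anionic, so zinc takes the -ate form zincate(II).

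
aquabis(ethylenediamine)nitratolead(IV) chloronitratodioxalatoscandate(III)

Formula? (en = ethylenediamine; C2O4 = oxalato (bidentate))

Cation [Pb…]: ligand charges -1, Pb(IV) ⇒ ion charge 3+.
Anion [Sc…]: ligand charges -6, Sc(III) ⇒ ion charge 3−.
One 3+ cation balances one 3− anion.

[Pb(en)2(H2O)(NO3)][Sc(C2O4)2Cl(NO3)]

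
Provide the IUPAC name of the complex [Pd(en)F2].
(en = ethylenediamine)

(ethylenediamine)difluoropalladium(II)

There is no counter-ion, so the complex is neutral overall.
Ligand charges: 2×fluoro (-1 each), 1×ethylenediamine (neutral); total -2. So Pd + (-2) = 0, giving Pd = +2.
Ligands are named alphabetically: ethylenediamine before fluoro.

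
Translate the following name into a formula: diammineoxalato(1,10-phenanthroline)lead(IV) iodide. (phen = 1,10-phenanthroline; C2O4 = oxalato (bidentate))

Ligands: 1 1,10-phenanthroline (phen, neutral), 1 oxalato (C2O4, -2), 2 ammine (NH3, neutral). Ligand charge sum = -2.
With Pb in oxidation state +4, the complex ion is [Pb...]^2+.
Charge balance with iodide (-1) requires 1 complex ion per 2 iodide.

[Pb(C2O4)(NH3)2(phen)]I2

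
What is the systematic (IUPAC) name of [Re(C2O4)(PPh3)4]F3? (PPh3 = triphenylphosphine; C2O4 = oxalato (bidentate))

oxalatotetrakis(triphenylphosphine)rhenium(V) fluoride

The 3 fluoride counter-ions carry a total charge of -3, so each complex ion is 3+.
Ligand charges: 4×triphenylphosphine (neutral), 1×oxalato (-2 each); total -2. So Re + (-2) = 3+, giving Re = +5.
Ligands are named alphabetically: oxalato before triphenylphosphine.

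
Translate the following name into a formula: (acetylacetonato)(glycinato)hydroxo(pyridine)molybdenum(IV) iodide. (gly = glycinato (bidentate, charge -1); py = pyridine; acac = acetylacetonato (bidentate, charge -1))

[Mo(acac)(gly)(OH)(py)]I

Ligands: 1 glycinato (gly, -1), 1 pyridine (py, neutral), 1 acetylacetonato (acac, -1), 1 hydroxo (OH, -1). Ligand charge sum = -3.
With Mo in oxidation state +4, the complex ion is [Mo...]^1+.
Charge balance with iodide (-1) requires 1 complex ion per 1 iodide.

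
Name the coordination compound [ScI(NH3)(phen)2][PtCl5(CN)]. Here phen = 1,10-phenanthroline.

ammineiodobis(1,10-phenanthroline)scandium(III) pentachlorocyanoplatinate(IV)

Both ions are complex: the cation is named first with the plain metal name, the anion second with the -ate form; each ion's ligands are alphabetised independently.
Scandium is always +3 in its complexes; the cation's ligand charges sum to -1, so the complex cation is 2+.
A 1:1 salt means the anion carries the equal and opposite charge, 2−.
Anion: ligand charges sum to -6; for the ion to be 2−, Pt = +4.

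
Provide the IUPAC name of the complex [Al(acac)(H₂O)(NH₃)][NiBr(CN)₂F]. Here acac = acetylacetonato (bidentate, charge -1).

(acetylacetonato)ammineaquaaluminium(III) bromodicyanofluoronickelate(II)

Aluminium is always +3 in its complexes; the cation's ligand charges sum to -1, so the complex cation is 2+.
A 1:1 salt means the anion carries the equal and opposite charge, 2−.
Anion: ligand charges sum to -4; for the ion to be 2−, Ni = +2.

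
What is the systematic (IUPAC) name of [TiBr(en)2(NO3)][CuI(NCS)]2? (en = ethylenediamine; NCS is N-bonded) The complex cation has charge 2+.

bromobis(ethylenediamine)nitratotitanium(IV) iodoisothiocyanatocuprate(I)

Both ions are complex: the cation is named first with the plain metal name, the anion second with the -ate form; each ion's ligands are alphabetised independently.
The complex cation is given as 2+; its ligand charges sum to -2, so Ti = +4.
With 2 anions per cation, each anion must be 2/2 = 1−.
Anion: ligand charges sum to -2; for the ion to be 1−, Cu = +1.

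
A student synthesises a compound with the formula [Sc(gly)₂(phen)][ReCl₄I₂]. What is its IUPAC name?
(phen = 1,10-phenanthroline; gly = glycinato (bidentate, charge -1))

bis(glycinato)(1,10-phenanthroline)scandium(III) tetrachlorodiiodorhenate(V)

Both ions are complex: the cation is named first with the plain metal name, the anion second with the -ate form; each ion's ligands are alphabetised independently.
Scandium is always +3 in its complexes; the cation's ligand charges sum to -2, so the complex cation is 1+.
A 1:1 salt means the anion carries the equal and opposite charge, 1−.
Anion: ligand charges sum to -6; for the ion to be 1−, Re = +5.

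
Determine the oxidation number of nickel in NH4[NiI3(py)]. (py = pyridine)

1 ammonium outside the brackets (+1 each) → the complex ion is 1−.
Ligand charges: 1×py neutral; 3×I = -3; sum -3.
Ni + (-3) = 1− ⇒ Ni is +2.

+2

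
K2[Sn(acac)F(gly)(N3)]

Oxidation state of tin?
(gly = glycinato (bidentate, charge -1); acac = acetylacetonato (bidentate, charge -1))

2 potassium outside the brackets (+1 each) → the complex ion is 2−.
Ligand charges: 1×F = -1; 1×gly = -1; 1×acac = -1; 1×N3 = -1; sum -4.
Sn + (-4) = 2− ⇒ Sn is +2.

+2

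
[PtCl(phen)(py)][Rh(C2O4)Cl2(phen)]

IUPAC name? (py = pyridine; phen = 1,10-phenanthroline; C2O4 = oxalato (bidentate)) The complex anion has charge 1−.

chloro(1,10-phenanthroline)(pyridine)platinum(II) dichlorooxalato(1,10-phenanthroline)rhodate(III)

Both ions are complex: the cation is named first with the plain metal name, the anion second with the -ate form; each ion's ligands are alphabetised independently.
The complex anion is given as 1−; its ligand charges sum to -4, so Rh = +3.
A 1:1 salt means the cation carries the equal and opposite charge, 1+.
Cation: ligand charges sum to -1; for the ion to be 1+, Pt = +2.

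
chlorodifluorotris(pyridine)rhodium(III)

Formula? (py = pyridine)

Ligands: 3 pyridine (py, neutral), 2 fluoro (F, -1), 1 chloro (Cl, -1). Ligand charge sum = -3.
With Rh in oxidation state +3, the complex ion is [Rh...].

[RhClF2(py)3]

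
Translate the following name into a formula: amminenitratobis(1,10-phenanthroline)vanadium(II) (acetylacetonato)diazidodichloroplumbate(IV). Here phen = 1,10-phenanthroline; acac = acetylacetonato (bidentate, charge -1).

[V(NH3)(NO3)(phen)2][Pb(acac)Cl2(N3)2]

Cation [V…]: ligand charges -1, V(II) ⇒ ion charge 1+.
Anion [Pb…]: ligand charges -5, Pb(IV) ⇒ ion charge 1−.
One 1+ cation balances one 1− anion.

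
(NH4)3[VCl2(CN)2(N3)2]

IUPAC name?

ammonium diazidodichlorodicyanovanadate(III)

The 3 ammonium counter-ions carry a total charge of +3, so each complex ion is 3−.
Ligand charges: 2×cyano (-1 each), 2×azido (-1 each), 2×chloro (-1 each); total -6. So V + (-6) = 3−, giving V = +3.
The complex ion is anionic, so vanadium takes the -ate form vanadate(III).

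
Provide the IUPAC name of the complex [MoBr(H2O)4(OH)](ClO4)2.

tetraaquabromohydroxomolybdenum(IV) perchlorate

The 2 perchlorate counter-ions carry a total charge of -2, so each complex ion is 2+.
Ligand charges: 4×aqua (neutral), 1×hydroxo (-1 each), 1×bromo (-1 each); total -2. So Mo + (-2) = 2+, giving Mo = +4.
Ligands are named alphabetically: aqua before bromo before hydroxo.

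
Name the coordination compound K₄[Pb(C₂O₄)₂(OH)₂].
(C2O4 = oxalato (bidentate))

potassium dihydroxodioxalatoplumbate(II)

The 4 potassium counter-ions carry a total charge of +4, so each complex ion is 4−.
Ligand charges: 2×hydroxo (-1 each), 2×oxalato (-2 each); total -6. So Pb + (-6) = 4−, giving Pb = +2.
The complex ion is anionic, so lead takes the -ate form plumbate(II).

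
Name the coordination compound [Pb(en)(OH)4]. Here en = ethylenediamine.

There is no counter-ion, so the complex is neutral overall.
Ligand charges: 4×hydroxo (-1 each), 1×ethylenediamine (neutral); total -4. So Pb + (-4) = 0, giving Pb = +4.
Ligands are named alphabetically: ethylenediamine before hydroxo.

(ethylenediamine)tetrahydroxolead(IV)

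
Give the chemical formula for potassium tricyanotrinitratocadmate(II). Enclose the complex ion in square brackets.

K4[Cd(CN)3(NO3)3]

Ligands: 3 nitrato (NO3, -1), 3 cyano (CN, -1). Ligand charge sum = -6.
With Cd in oxidation state +2, the complex ion is [Cd...]^4−.
Charge balance with potassium (+1) requires 1 complex ion per 4 potassium.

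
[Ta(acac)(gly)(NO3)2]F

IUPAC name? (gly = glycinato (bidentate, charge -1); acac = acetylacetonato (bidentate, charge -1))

(acetylacetonato)(glycinato)dinitratotantalum(V) fluoride

The 1 fluoride counter-ion carries a total charge of -1, so each complex ion is 1+.
Ligand charges: 1×glycinato (-1 each), 2×nitrato (-1 each), 1×acetylacetonato (-1 each); total -4. So Ta + (-4) = 1+, giving Ta = +5.
Ligands are named alphabetically: acetylacetonato before glycinato before nitrato.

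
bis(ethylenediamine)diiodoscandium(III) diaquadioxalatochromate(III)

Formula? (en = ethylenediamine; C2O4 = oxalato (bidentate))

[Sc(en)2I2][Cr(C2O4)2(H2O)2]

Cation [Sc…]: ligand charges -2, Sc(III) ⇒ ion charge 1+.
Anion [Cr…]: ligand charges -4, Cr(III) ⇒ ion charge 1−.
One 1+ cation balances one 1− anion.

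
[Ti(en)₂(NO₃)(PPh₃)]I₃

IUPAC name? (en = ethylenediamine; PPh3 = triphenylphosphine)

bis(ethylenediamine)nitrato(triphenylphosphine)titanium(IV) iodide

The 3 iodide counter-ions carry a total charge of -3, so each complex ion is 3+.
Ligand charges: 2×ethylenediamine (neutral), 1×triphenylphosphine (neutral), 1×nitrato (-1 each); total -1. So Ti + (-1) = 3+, giving Ti = +4.
Ligands are named alphabetically: ethylenediamine before nitrato before triphenylphosphine.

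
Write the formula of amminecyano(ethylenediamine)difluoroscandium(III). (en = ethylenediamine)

Ligands: 1 ethylenediamine (en, neutral), 1 ammine (NH3, neutral), 2 fluoro (F, -1), 1 cyano (CN, -1). Ligand charge sum = -3.
With Sc in oxidation state +3, the complex ion is [Sc...].

[Sc(CN)(en)F2(NH3)]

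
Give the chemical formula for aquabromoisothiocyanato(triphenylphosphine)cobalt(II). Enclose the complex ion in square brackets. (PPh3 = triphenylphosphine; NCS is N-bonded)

[CoBr(H2O)(NCS)(PPh3)]

Ligands: 1 bromo (Br, -1), 1 aqua (H2O, neutral), 1 triphenylphosphine (PPh3, neutral), 1 isothiocyanato (NCS, -1). Ligand charge sum = -2.
With Co in oxidation state +2, the complex ion is [Co...].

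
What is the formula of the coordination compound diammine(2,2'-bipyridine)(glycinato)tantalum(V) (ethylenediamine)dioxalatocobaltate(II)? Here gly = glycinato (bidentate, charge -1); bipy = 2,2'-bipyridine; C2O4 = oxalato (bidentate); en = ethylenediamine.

Cation [Ta…]: ligand charges -1, Ta(V) ⇒ ion charge 4+.
Anion [Co…]: ligand charges -4, Co(II) ⇒ ion charge 2−.
One 4+ cation requires 2 of the 2− anion.

[Ta(bipy)(gly)(NH3)2][Co(C2O4)2(en)]2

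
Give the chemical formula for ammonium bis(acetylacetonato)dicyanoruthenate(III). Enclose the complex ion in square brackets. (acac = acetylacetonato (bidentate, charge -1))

Ligands: 2 cyano (CN, -1), 2 acetylacetonato (acac, -1). Ligand charge sum = -4.
Charge balance with ammonium (+1) requires 1 complex ion per 1 ammonium.

NH4[Ru(acac)2(CN)2]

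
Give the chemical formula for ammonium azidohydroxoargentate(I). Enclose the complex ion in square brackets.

NH4[Ag(N3)(OH)]

Ligands: 1 hydroxo (OH, -1), 1 azido (N3, -1). Ligand charge sum = -2.
With Ag in oxidation state +1, the complex ion is [Ag...]^1−.
Charge balance with ammonium (+1) requires 1 complex ion per 1 ammonium.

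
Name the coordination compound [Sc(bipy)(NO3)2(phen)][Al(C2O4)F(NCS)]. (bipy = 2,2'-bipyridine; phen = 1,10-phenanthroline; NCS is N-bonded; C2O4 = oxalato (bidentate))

Both ions are complex: the cation is named first with the plain metal name, the anion second with the -ate form; each ion's ligands are alphabetised independently.
Aluminium is always +3 in its complexes; the anion's ligand charges sum to -4, so the complex anion is 1−.
A 1:1 salt means the cation carries the equal and opposite charge, 1+.
Cation: ligand charges sum to -2; for the ion to be 1+, Sc = +3.

(2,2'-bipyridine)dinitrato(1,10-phenanthroline)scandium(III) fluoroisothiocyanatooxalatoaluminate(III)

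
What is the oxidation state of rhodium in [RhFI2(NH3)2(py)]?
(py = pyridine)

No counter-ion: the bracketed complex is neutral.
Ligand charges: 2×NH3 neutral; 1×F = -1; 1×py neutral; 2×I = -2; sum -3.
Rh + (-3) = 0 ⇒ Rh is +3.

+3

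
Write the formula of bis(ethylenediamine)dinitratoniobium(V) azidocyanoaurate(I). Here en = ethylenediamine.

Cation [Nb…]: ligand charges -2, Nb(V) ⇒ ion charge 3+.
Anion [Au…]: ligand charges -2, Au(I) ⇒ ion charge 1−.

[Nb(en)2(NO3)2][Au(CN)(N3)]3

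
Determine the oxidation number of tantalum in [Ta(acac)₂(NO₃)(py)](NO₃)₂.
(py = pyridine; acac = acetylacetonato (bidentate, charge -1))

2 nitrate outside the brackets (-1 each) → the complex ion is 2+.
Ligand charges: 1×py neutral; 2×acac = -2; 1×NO3 = -1; sum -3.
Ta + (-3) = 2+ ⇒ Ta is +5.

+5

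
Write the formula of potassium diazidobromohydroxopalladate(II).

Ligands: 1 bromo (Br, -1), 1 hydroxo (OH, -1), 2 azido (N3, -1). Ligand charge sum = -4.
Charge balance with potassium (+1) requires 1 complex ion per 2 potassium.

K2[PdBr(N3)2(OH)]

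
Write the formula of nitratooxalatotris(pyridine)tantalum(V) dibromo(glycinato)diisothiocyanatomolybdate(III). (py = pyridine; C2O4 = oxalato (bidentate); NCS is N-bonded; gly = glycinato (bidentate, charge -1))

Cation [Ta…]: ligand charges -3, Ta(V) ⇒ ion charge 2+.
Anion [Mo…]: ligand charges -5, Mo(III) ⇒ ion charge 2−.

[Ta(C2O4)(NO3)(py)3][MoBr2(gly)(NCS)2]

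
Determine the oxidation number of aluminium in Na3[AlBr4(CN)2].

+3

3 sodium outside the brackets (+1 each) → the complex ion is 3−.
Ligand charges: 2×CN = -2; 4×Br = -4; sum -6.
Al + (-6) = 3− ⇒ Al is +3.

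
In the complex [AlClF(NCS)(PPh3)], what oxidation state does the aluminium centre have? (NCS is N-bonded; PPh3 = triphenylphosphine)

No counter-ion: the bracketed complex is neutral.
Ligand charges: 1×NCS = -1; 1×PPh3 neutral; 1×Cl = -1; 1×F = -1; sum -3.
Al + (-3) = 0 ⇒ Al is +3.

+3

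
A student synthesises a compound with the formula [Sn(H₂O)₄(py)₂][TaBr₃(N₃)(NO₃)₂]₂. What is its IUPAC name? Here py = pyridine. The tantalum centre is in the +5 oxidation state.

Both ions are complex: the cation is named first with the plain metal name, the anion second with the -ate form; each ion's ligands are alphabetised independently.
Ta is given as +5; the anion's ligand charges sum to -6, so the complex anion is 1−.
With 2 anions per cation, the cation must be 2×1 = 2+.
Cation: ligand charges sum to 0; for the ion to be 2+, Sn = +2.

tetraaquabis(pyridine)tin(II) azidotribromodinitratotantalate(V)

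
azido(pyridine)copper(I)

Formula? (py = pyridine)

Ligands: 1 pyridine (py, neutral), 1 azido (N3, -1). Ligand charge sum = -1.
With Cu in oxidation state +1, the complex ion is [Cu...].

[Cu(N3)(py)]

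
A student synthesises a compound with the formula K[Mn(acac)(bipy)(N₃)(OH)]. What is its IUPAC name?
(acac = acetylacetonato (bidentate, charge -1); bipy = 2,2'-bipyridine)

The 1 potassium counter-ion carries a total charge of +1, so each complex ion is 1−.
Ligand charges: 1×acetylacetonato (-1 each), 1×hydroxo (-1 each), 1×azido (-1 each), 1×2,2'-bipyridine (neutral); total -3. So Mn + (-3) = 1−, giving Mn = +2.
The complex ion is anionic, so manganese takes the -ate form manganate(II).

potassium (acetylacetonato)azido(2,2'-bipyridine)hydroxomanganate(II)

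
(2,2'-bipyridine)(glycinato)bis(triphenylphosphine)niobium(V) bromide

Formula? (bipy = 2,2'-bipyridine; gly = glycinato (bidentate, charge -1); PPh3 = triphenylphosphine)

[Nb(bipy)(gly)(PPh3)2]Br4

Ligands: 1 2,2'-bipyridine (bipy, neutral), 1 glycinato (gly, -1), 2 triphenylphosphine (PPh3, neutral). Ligand charge sum = -1.
Charge balance with bromide (-1) requires 1 complex ion per 4 bromide.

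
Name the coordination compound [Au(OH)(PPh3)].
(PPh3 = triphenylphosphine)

There is no counter-ion, so the complex is neutral overall.
Ligand charges: 1×triphenylphosphine (neutral), 1×hydroxo (-1 each); total -1. So Au + (-1) = 0, giving Au = +1.
Ligands are named alphabetically: hydroxo before triphenylphosphine.

hydroxo(triphenylphosphine)gold(I)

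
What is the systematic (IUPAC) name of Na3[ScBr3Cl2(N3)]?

The 3 sodium counter-ions carry a total charge of +3, so each complex ion is 3−.
Ligand charges: 2×chloro (-1 each), 1×azido (-1 each), 3×bromo (-1 each); total -6. So Sc + (-6) = 3−, giving Sc = +3.
Ligands are named alphabetically: azido before bromo before chloro.
The complex ion is anionic, so scandium takes the -ate form scandate(III).

sodium azidotribromodichloroscandate(III)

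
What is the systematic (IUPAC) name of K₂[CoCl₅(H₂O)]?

The 2 potassium counter-ions carry a total charge of +2, so each complex ion is 2−.
Ligand charges: 1×aqua (neutral), 5×chloro (-1 each); total -5. So Co + (-5) = 2−, giving Co = +3.
The complex ion is anionic, so cobalt takes the -ate form cobaltate(III).

potassium aquapentachlorocobaltate(III)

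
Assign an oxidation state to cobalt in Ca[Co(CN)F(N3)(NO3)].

+2

1 calcium outside the brackets (+2 each) → the complex ion is 2−.
Ligand charges: 1×NO3 = -1; 1×CN = -1; 1×F = -1; 1×N3 = -1; sum -4.
Co + (-4) = 2− ⇒ Co is +2.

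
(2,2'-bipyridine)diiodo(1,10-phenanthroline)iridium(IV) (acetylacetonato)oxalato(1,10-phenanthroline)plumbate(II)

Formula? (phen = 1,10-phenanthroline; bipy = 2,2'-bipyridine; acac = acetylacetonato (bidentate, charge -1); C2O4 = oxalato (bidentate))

[Ir(bipy)I2(phen)][Pb(acac)(C2O4)(phen)]2

Cation [Ir…]: ligand charges -2, Ir(IV) ⇒ ion charge 2+.
Anion [Pb…]: ligand charges -3, Pb(II) ⇒ ion charge 1−.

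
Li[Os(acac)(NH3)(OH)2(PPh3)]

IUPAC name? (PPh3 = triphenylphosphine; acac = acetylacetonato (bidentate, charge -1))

The 1 lithium counter-ion carries a total charge of +1, so each complex ion is 1−.
Ligand charges: 2×hydroxo (-1 each), 1×triphenylphosphine (neutral), 1×acetylacetonato (-1 each), 1×ammine (neutral); total -3. So Os + (-3) = 1−, giving Os = +2.
Ligands are named alphabetically: acetylacetonato before ammine before hydroxo before triphenylphosphine.
The complex ion is anionic, so osmium takes the -ate form osmate(II).

lithium (acetylacetonato)amminedihydroxo(triphenylphosphine)osmate(II)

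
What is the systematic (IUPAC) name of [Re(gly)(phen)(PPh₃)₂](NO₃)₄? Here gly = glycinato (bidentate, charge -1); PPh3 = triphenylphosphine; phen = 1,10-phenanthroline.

The 4 nitrate counter-ions carry a total charge of -4, so each complex ion is 4+.
Ligand charges: 1×glycinato (-1 each), 2×triphenylphosphine (neutral), 1×1,10-phenanthroline (neutral); total -1. So Re + (-1) = 4+, giving Re = +5.
Ligands are named alphabetically: glycinato before phenanthroline before triphenylphosphine.

(glycinato)(1,10-phenanthroline)bis(triphenylphosphine)rhenium(V) nitrate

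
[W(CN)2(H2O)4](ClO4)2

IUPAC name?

tetraaquadicyanotungsten(IV) perchlorate

The 2 perchlorate counter-ions carry a total charge of -2, so each complex ion is 2+.
Ligand charges: 2×cyano (-1 each), 4×aqua (neutral); total -2. So W + (-2) = 2+, giving W = +4.
Ligands are named alphabetically: aqua before cyano.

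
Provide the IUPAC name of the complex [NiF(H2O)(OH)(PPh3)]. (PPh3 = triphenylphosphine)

aquafluorohydroxo(triphenylphosphine)nickel(II)

There is no counter-ion, so the complex is neutral overall.
Ligand charges: 1×aqua (neutral), 1×hydroxo (-1 each), 1×fluoro (-1 each), 1×triphenylphosphine (neutral); total -2. So Ni + (-2) = 0, giving Ni = +2.
Ligands are named alphabetically: aqua before fluoro before hydroxo before triphenylphosphine.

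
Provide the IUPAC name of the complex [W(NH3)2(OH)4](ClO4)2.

The 2 perchlorate counter-ions carry a total charge of -2, so each complex ion is 2+.
Ligand charges: 2×ammine (neutral), 4×hydroxo (-1 each); total -4. So W + (-4) = 2+, giving W = +6.
Ligands are named alphabetically: ammine before hydroxo.

diamminetetrahydroxotungsten(VI) perchlorate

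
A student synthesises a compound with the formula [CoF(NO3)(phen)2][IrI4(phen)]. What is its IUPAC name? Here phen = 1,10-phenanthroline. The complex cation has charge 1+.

fluoronitratobis(1,10-phenanthroline)cobalt(III) tetraiodo(1,10-phenanthroline)iridate(III)

The complex cation is given as 1+; its ligand charges sum to -2, so Co = +3.
A 1:1 salt means the anion carries the equal and opposite charge, 1−.
Anion: ligand charges sum to -4; for the ion to be 1−, Ir = +3.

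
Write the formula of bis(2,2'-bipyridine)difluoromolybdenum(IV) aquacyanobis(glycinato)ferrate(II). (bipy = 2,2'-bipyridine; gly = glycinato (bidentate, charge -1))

[Mo(bipy)2F2][Fe(CN)(gly)2(H2O)]2

Cation [Mo…]: ligand charges -2, Mo(IV) ⇒ ion charge 2+.
Anion [Fe…]: ligand charges -3, Fe(II) ⇒ ion charge 1−.
One 2+ cation requires 2 of the 1− anion.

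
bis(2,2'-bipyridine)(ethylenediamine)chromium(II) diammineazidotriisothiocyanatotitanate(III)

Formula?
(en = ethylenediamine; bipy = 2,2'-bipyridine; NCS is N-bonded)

[Cr(bipy)2(en)][Ti(N3)(NCS)3(NH3)2]2

Cation [Cr…]: ligand charges 0, Cr(II) ⇒ ion charge 2+.
Anion [Ti…]: ligand charges -4, Ti(III) ⇒ ion charge 1−.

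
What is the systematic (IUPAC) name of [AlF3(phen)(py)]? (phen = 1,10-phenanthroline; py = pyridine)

trifluoro(1,10-phenanthroline)(pyridine)aluminium(III)

There is no counter-ion, so the complex is neutral overall.
Ligand charges: 1×1,10-phenanthroline (neutral), 3×fluoro (-1 each), 1×pyridine (neutral); total -3. So Al + (-3) = 0, giving Al = +3.
Ligands are named alphabetically: fluoro before phenanthroline before pyridine.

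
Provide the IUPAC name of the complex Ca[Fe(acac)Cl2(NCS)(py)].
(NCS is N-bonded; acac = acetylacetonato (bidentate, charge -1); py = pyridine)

The 1 calcium counter-ion carries a total charge of +2, so each complex ion is 2−.
Ligand charges: 1×isothiocyanato (-1 each), 1×acetylacetonato (-1 each), 2×chloro (-1 each), 1×pyridine (neutral); total -4. So Fe + (-4) = 2−, giving Fe = +2.
Ligands are named alphabetically: acetylacetonato before chloro before isothiocyanato before pyridine.
The complex ion is anionic, so iron takes the -ate form ferrate(II).

calcium (acetylacetonato)dichloroisothiocyanato(pyridine)ferrate(II)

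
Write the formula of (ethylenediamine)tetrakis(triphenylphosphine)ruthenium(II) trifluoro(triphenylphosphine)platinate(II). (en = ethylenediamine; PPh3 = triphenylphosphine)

[Ru(en)(PPh3)4][PtF3(PPh3)]2

Cation [Ru…]: ligand charges 0, Ru(II) ⇒ ion charge 2+.
Anion [Pt…]: ligand charges -3, Pt(II) ⇒ ion charge 1−.
One 2+ cation requires 2 of the 1− anion.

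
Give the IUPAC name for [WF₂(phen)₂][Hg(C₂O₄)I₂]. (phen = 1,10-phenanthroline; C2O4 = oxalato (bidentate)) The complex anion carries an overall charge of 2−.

difluorobis(1,10-phenanthroline)tungsten(IV) diiodooxalatomercurate(II)

The complex anion is given as 2−; its ligand charges sum to -4, so Hg = +2.
A 1:1 salt means the cation carries the equal and opposite charge, 2+.
Cation: ligand charges sum to -2; for the ion to be 2+, W = +4.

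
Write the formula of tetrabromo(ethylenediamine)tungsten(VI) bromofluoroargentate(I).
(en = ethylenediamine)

[WBr4(en)][AgBrF]2

Cation [W…]: ligand charges -4, W(VI) ⇒ ion charge 2+.
Anion [Ag…]: ligand charges -2, Ag(I) ⇒ ion charge 1−.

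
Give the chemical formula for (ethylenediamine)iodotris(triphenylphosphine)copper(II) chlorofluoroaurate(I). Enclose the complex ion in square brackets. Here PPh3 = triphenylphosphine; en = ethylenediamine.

[Cu(en)I(PPh3)3][AuClF]

Cation [Cu…]: ligand charges -1, Cu(II) ⇒ ion charge 1+.
Anion [Au…]: ligand charges -2, Au(I) ⇒ ion charge 1−.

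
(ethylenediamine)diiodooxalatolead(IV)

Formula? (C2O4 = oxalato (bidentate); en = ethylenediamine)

Ligands: 2 iodo (I, -1), 1 oxalato (C2O4, -2), 1 ethylenediamine (en, neutral). Ligand charge sum = -4.
With Pb in oxidation state +4, the complex ion is [Pb...].

[Pb(C2O4)(en)I2]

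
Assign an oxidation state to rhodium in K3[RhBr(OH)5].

3 potassium outside the brackets (+1 each) → the complex ion is 3−.
Ligand charges: 5×OH = -5; 1×Br = -1; sum -6.
Rh + (-6) = 3− ⇒ Rh is +3.

+3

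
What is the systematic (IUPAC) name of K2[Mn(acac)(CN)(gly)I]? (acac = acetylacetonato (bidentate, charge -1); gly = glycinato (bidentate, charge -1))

The 2 potassium counter-ions carry a total charge of +2, so each complex ion is 2−.
Ligand charges: 1×acetylacetonato (-1 each), 1×cyano (-1 each), 1×iodo (-1 each), 1×glycinato (-1 each); total -4. So Mn + (-4) = 2−, giving Mn = +2.
The complex ion is anionic, so manganese takes the -ate form manganate(II).

potassium (acetylacetonato)cyano(glycinato)iodomanganate(II)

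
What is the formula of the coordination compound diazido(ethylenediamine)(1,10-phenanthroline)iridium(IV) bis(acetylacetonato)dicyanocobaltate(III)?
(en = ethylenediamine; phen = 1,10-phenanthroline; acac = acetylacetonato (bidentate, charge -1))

Cation [Ir…]: ligand charges -2, Ir(IV) ⇒ ion charge 2+.
Anion [Co…]: ligand charges -4, Co(III) ⇒ ion charge 1−.
One 2+ cation requires 2 of the 1− anion.

[Ir(en)(N3)2(phen)][Co(acac)2(CN)2]2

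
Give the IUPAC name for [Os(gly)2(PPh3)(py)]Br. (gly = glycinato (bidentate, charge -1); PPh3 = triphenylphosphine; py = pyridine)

The 1 bromide counter-ion carries a total charge of -1, so each complex ion is 1+.
Ligand charges: 2×glycinato (-1 each), 1×triphenylphosphine (neutral), 1×pyridine (neutral); total -2. So Os + (-2) = 1+, giving Os = +3.
Ligands are named alphabetically: glycinato before pyridine before triphenylphosphine.

bis(glycinato)(pyridine)(triphenylphosphine)osmium(III) bromide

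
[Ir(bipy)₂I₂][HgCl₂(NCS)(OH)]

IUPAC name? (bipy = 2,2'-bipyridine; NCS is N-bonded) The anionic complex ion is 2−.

Both ions are complex: the cation is named first with the plain metal name, the anion second with the -ate form; each ion's ligands are alphabetised independently.
The complex anion is given as 2−; its ligand charges sum to -4, so Hg = +2.
A 1:1 salt means the cation carries the equal and opposite charge, 2+.
Cation: ligand charges sum to -2; for the ion to be 2+, Ir = +4.

bis(2,2'-bipyridine)diiodoiridium(IV) dichlorohydroxoisothiocyanatomercurate(II)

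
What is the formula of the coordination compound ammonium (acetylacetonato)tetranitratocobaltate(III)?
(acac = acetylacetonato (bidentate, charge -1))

Ligands: 4 nitrato (NO3, -1), 1 acetylacetonato (acac, -1). Ligand charge sum = -5.
With Co in oxidation state +3, the complex ion is [Co...]^2−.
Charge balance with ammonium (+1) requires 1 complex ion per 2 ammonium.

(NH4)2[Co(acac)(NO3)4]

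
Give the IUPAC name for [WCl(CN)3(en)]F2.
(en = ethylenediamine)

The 2 fluoride counter-ions carry a total charge of -2, so each complex ion is 2+.
Ligand charges: 1×chloro (-1 each), 1×ethylenediamine (neutral), 3×cyano (-1 each); total -4. So W + (-4) = 2+, giving W = +6.
Ligands are named alphabetically: chloro before cyano before ethylenediamine.

chlorotricyano(ethylenediamine)tungsten(VI) fluoride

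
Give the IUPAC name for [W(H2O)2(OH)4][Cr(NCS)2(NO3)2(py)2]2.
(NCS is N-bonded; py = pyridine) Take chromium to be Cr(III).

Cr is given as +3; the anion's ligand charges sum to -4, so the complex anion is 1−.
With 2 anions per cation, the cation must be 2×1 = 2+.
Cation: ligand charges sum to -4; for the ion to be 2+, W = +6.

diaquatetrahydroxotungsten(VI) diisothiocyanatodinitratobis(pyridine)chromate(III)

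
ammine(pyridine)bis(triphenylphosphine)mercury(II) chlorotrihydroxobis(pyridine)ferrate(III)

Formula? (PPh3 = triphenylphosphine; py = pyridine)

[Hg(NH3)(PPh3)2(py)][FeCl(OH)3(py)2]2

Cation [Hg…]: ligand charges 0, Hg(II) ⇒ ion charge 2+.
Anion [Fe…]: ligand charges -4, Fe(III) ⇒ ion charge 1−.
One 2+ cation requires 2 of the 1− anion.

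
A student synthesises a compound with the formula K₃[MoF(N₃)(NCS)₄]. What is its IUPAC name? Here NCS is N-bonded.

potassium azidofluorotetraisothiocyanatomolybdate(III)

The 3 potassium counter-ions carry a total charge of +3, so each complex ion is 3−.
Ligand charges: 1×fluoro (-1 each), 1×azido (-1 each), 4×isothiocyanato (-1 each); total -6. So Mo + (-6) = 3−, giving Mo = +3.
The complex ion is anionic, so molybdenum takes the -ate form molybdate(III).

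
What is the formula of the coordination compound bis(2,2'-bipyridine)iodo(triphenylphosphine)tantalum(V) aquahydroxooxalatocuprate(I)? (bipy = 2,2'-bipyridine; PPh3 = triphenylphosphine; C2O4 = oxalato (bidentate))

Cation [Ta…]: ligand charges -1, Ta(V) ⇒ ion charge 4+.
Anion [Cu…]: ligand charges -3, Cu(I) ⇒ ion charge 2−.

[Ta(bipy)2I(PPh3)][Cu(C2O4)(H2O)(OH)]2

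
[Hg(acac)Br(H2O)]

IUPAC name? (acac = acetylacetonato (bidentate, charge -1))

There is no counter-ion, so the complex is neutral overall.
Ligand charges: 1×acetylacetonato (-1 each), 1×aqua (neutral), 1×bromo (-1 each); total -2. So Hg + (-2) = 0, giving Hg = +2.
Ligands are named alphabetically: acetylacetonato before aqua before bromo.

(acetylacetonato)aquabromomercury(II)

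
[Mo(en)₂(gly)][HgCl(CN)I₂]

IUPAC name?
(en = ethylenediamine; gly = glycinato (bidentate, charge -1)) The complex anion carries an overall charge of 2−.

The complex anion is given as 2−; its ligand charges sum to -4, so Hg = +2.
A 1:1 salt means the cation carries the equal and opposite charge, 2+.
Cation: ligand charges sum to -1; for the ion to be 2+, Mo = +3.

bis(ethylenediamine)(glycinato)molybdenum(III) chlorocyanodiiodomercurate(II)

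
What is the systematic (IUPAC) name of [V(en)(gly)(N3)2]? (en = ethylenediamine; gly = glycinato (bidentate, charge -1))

diazido(ethylenediamine)(glycinato)vanadium(III)

There is no counter-ion, so the complex is neutral overall.
Ligand charges: 2×azido (-1 each), 1×ethylenediamine (neutral), 1×glycinato (-1 each); total -3. So V + (-3) = 0, giving V = +3.
Ligands are named alphabetically: azido before ethylenediamine before glycinato.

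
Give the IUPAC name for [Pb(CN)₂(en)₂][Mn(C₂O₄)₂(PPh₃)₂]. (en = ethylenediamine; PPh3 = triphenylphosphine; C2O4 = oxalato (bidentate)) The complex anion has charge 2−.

The complex anion is given as 2−; its ligand charges sum to -4, so Mn = +2.
A 1:1 salt means the cation carries the equal and opposite charge, 2+.
Cation: ligand charges sum to -2; for the ion to be 2+, Pb = +4.

dicyanobis(ethylenediamine)lead(IV) dioxalatobis(triphenylphosphine)manganate(II)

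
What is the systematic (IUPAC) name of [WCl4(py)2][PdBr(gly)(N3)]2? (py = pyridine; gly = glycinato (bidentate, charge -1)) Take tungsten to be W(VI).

Both ions are complex: the cation is named first with the plain metal name, the anion second with the -ate form; each ion's ligands are alphabetised independently.
W is given as +6; the cation's ligand charges sum to -4, so the complex cation is 2+.
With 2 anions per cation, each anion must be 2/2 = 1−.
Anion: ligand charges sum to -3; for the ion to be 1−, Pd = +2.

tetrachlorobis(pyridine)tungsten(VI) azidobromo(glycinato)palladate(II)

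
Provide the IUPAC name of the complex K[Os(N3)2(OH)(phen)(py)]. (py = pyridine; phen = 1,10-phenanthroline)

potassium diazidohydroxo(1,10-phenanthroline)(pyridine)osmate(II)

The 1 potassium counter-ion carries a total charge of +1, so each complex ion is 1−.
Ligand charges: 1×pyridine (neutral), 2×azido (-1 each), 1×hydroxo (-1 each), 1×1,10-phenanthroline (neutral); total -3. So Os + (-3) = 1−, giving Os = +2.
The complex ion is anionic, so osmium takes the -ate form osmate(II).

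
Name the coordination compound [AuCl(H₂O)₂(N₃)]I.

diaquaazidochlorogold(III) iodide

The 1 iodide counter-ion carries a total charge of -1, so each complex ion is 1+.
Ligand charges: 1×azido (-1 each), 2×aqua (neutral), 1×chloro (-1 each); total -2. So Au + (-2) = 1+, giving Au = +3.
Ligands are named alphabetically: aqua before azido before chloro.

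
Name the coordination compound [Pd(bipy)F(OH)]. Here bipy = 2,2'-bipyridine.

(2,2'-bipyridine)fluorohydroxopalladium(II)

There is no counter-ion, so the complex is neutral overall.
Ligand charges: 1×2,2'-bipyridine (neutral), 1×hydroxo (-1 each), 1×fluoro (-1 each); total -2. So Pd + (-2) = 0, giving Pd = +2.
Ligands are named alphabetically: bipyridine before fluoro before hydroxo.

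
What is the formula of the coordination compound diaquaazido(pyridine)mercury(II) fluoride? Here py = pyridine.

[Hg(H2O)2(N3)(py)]F

Ligands: 1 azido (N3, -1), 1 pyridine (py, neutral), 2 aqua (H2O, neutral). Ligand charge sum = -1.
With Hg in oxidation state +2, the complex ion is [Hg...]^1+.
Charge balance with fluoride (-1) requires 1 complex ion per 1 fluoride.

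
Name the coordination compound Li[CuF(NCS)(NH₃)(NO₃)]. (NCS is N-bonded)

lithium amminefluoroisothiocyanatonitratocuprate(II)

The 1 lithium counter-ion carries a total charge of +1, so each complex ion is 1−.
Ligand charges: 1×isothiocyanato (-1 each), 1×fluoro (-1 each), 1×nitrato (-1 each), 1×ammine (neutral); total -3. So Cu + (-3) = 1−, giving Cu = +2.
Ligands are named alphabetically: ammine before fluoro before isothiocyanato before nitrato.
The complex ion is anionic, so copper takes the -ate form cuprate(II).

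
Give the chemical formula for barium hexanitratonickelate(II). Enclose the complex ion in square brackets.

Ba2[Ni(NO3)6]

Ligands: 6 nitrato (NO3, -1). Ligand charge sum = -6.
With Ni in oxidation state +2, the complex ion is [Ni...]^4−.
Charge balance with barium (+2) requires 1 complex ion per 2 barium.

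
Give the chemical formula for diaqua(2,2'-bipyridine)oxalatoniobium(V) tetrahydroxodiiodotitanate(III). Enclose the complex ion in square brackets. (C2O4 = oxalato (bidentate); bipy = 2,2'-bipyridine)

[Nb(bipy)(C2O4)(H2O)2][TiI2(OH)4]

Cation [Nb…]: ligand charges -2, Nb(V) ⇒ ion charge 3+.
Anion [Ti…]: ligand charges -6, Ti(III) ⇒ ion charge 3−.
One 3+ cation balances one 3− anion.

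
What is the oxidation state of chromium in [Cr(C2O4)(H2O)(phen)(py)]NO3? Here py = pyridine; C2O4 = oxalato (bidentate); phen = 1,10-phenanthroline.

+3

1 nitrate outside the brackets (-1 each) → the complex ion is 1+.
Ligand charges: 1×py neutral; 1×C2O4 = -2; 1×phen neutral; 1×H2O neutral; sum -2.
Cr + (-2) = 1+ ⇒ Cr is +3.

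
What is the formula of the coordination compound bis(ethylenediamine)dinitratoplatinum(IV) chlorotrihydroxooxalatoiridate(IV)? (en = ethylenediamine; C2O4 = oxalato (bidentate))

[Pt(en)2(NO3)2][Ir(C2O4)Cl(OH)3]

Cation [Pt…]: ligand charges -2, Pt(IV) ⇒ ion charge 2+.
Anion [Ir…]: ligand charges -6, Ir(IV) ⇒ ion charge 2−.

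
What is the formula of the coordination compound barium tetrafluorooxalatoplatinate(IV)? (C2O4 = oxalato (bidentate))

Ba[Pt(C2O4)F4]

Ligands: 4 fluoro (F, -1), 1 oxalato (C2O4, -2). Ligand charge sum = -6.
Charge balance with barium (+2) requires 1 complex ion per 1 barium.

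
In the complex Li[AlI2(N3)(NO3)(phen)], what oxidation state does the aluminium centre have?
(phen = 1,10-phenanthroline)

1 lithium outside the brackets (+1 each) → the complex ion is 1−.
Ligand charges: 2×I = -2; 1×phen neutral; 1×NO3 = -1; 1×N3 = -1; sum -4.
Al + (-4) = 1− ⇒ Al is +3.

+3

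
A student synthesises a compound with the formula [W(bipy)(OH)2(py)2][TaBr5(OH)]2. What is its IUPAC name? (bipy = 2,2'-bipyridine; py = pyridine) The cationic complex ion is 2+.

Both ions are complex: the cation is named first with the plain metal name, the anion second with the -ate form; each ion's ligands are alphabetised independently.
The complex cation is given as 2+; its ligand charges sum to -2, so W = +4.
With 2 anions per cation, each anion must be 2/2 = 1−.
Anion: ligand charges sum to -6; for the ion to be 1−, Ta = +5.

(2,2'-bipyridine)dihydroxobis(pyridine)tungsten(IV) pentabromohydroxotantalate(V)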